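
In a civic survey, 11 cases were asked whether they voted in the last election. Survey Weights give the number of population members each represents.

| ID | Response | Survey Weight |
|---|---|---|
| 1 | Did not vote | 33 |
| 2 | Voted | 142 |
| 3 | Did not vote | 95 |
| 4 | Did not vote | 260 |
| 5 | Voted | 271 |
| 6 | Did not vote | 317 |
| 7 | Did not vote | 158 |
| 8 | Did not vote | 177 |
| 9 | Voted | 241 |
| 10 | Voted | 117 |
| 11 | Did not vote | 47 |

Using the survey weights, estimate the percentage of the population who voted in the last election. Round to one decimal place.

41.5

Sum of weights for 'Voted' = 142 + 271 + 241 + 117 = 771
Total weight = 33 + 142 + 95 + 260 + 271 + 317 + 158 + 177 + 241 + 117 + 47 = 1858
Weighted proportion = 771 / 1858 = 0.41496233 → 41.496233%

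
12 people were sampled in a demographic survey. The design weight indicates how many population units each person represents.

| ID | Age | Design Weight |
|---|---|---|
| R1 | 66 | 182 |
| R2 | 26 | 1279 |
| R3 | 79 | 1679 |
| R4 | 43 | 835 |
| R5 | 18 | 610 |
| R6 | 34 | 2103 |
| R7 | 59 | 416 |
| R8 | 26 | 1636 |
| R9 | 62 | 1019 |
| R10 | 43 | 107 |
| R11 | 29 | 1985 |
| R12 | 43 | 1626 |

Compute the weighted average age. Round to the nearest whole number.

Weighted sum = 558636
Sum of weights = 13477
Weighted mean = 558636 / 13477 = 41.451065

41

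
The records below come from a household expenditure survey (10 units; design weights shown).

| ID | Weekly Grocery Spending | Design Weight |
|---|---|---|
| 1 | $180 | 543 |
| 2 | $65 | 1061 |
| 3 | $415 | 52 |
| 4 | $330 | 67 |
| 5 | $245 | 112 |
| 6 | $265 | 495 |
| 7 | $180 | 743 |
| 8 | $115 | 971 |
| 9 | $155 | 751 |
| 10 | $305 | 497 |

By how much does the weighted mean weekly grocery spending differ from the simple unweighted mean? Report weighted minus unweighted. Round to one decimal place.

Unweighted sum = 2255
Unweighted mean = 2255 / 10 = 225.5
Weighted sum = 180×543 + 65×1061 + 415×52 + 330×67 + 245×112 + 265×495 + 180×743 + 115×971 + 155×751 + 305×497
  = 97740 + 68965 + 21580 + 22110 + 27440 + 131175 + 133740 + 111665 + 116405 + 151585 = 882405
Sum of weights = 543 + 1061 + 52 + 67 + 112 + 495 + 743 + 971 + 751 + 497 = 5292
Weighted mean = 882405 / 5292 = 166.7432
Difference (weighted minus unweighted) = -58.756803

-58.8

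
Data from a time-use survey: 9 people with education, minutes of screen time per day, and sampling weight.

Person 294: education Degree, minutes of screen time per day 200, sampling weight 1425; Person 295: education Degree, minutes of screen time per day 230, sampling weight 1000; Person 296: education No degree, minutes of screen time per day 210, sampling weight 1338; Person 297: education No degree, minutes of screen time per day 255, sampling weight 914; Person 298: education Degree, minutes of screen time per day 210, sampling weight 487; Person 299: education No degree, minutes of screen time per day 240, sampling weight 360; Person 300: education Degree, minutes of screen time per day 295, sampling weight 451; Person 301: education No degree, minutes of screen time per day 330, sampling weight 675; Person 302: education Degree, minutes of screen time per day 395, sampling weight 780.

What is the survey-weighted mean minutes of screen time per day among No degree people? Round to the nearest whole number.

No degree rows: 296, 297, 299, 301
Weighted sum = 210×1338 + 255×914 + 240×360 + 330×675
  = 280980 + 233070 + 86400 + 222750 = 823200
Sum of weights = 3287
Weighted mean = 823200 / 3287 = 250.44113

250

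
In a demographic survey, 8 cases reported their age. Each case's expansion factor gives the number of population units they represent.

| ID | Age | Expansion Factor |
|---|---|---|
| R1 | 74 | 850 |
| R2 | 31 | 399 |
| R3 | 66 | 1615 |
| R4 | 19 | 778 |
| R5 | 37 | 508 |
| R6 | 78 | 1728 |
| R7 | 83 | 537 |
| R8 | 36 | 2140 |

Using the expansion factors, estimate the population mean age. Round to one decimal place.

Weighted sum = 74×850 + 31×399 + 66×1615 + 19×778 + 37×508 + 78×1728 + 83×537 + 36×2140
  = 471832
Sum of weights = 8555
Weighted mean = 471832 / 8555 = 55.152776

55.2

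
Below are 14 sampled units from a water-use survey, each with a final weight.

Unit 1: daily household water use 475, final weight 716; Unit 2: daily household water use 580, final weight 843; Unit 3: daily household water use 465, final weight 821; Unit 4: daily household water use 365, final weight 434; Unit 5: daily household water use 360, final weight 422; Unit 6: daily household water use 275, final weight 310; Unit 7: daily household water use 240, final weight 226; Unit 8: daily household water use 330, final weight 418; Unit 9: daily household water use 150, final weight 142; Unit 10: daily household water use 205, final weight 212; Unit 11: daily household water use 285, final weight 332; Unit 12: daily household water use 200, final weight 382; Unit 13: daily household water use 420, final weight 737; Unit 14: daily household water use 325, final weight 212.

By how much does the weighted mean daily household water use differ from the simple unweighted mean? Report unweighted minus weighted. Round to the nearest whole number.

Unweighted sum = 4675
Unweighted mean = 4675 / 14 = 333.92857
Weighted sum = 2412785
Sum of weights = 6207
Weighted mean = 2412785 / 6207 = 388.71999
Difference (unweighted minus weighted) = -54.791422

-55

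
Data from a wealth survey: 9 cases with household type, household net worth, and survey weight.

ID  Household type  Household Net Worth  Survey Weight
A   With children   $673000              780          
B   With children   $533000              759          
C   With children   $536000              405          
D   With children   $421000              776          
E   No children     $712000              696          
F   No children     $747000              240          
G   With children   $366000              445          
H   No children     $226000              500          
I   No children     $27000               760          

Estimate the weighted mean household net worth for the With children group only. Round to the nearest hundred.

516900

With children rows: A, B, C, D, G
Weighted sum = 673000×780 + 533000×759 + 536000×405 + 421000×776 + 366000×445
  = 524940000 + 404547000 + 217080000 + 326696000 + 162870000 = 1636133000
Sum of weights = 3165
Weighted mean = 1636133000 / 3165 = 516945.66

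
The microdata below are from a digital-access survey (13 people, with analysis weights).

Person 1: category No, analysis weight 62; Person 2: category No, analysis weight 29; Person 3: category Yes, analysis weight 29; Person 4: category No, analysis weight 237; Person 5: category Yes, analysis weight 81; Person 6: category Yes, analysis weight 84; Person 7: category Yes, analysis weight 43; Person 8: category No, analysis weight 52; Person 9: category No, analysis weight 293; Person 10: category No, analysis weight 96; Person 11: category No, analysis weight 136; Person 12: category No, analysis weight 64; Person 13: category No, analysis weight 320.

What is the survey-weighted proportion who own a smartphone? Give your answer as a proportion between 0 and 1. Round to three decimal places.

0.155

Sum of weights for 'Yes' = 29 + 81 + 84 + 43 = 237
Total weight = 1526
Weighted proportion = 237 / 1526 = 0.15530799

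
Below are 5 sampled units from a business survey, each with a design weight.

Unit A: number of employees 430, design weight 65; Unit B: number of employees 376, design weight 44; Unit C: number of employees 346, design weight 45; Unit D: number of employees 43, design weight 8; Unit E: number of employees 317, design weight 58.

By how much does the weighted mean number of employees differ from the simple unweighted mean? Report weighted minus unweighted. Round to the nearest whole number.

Unweighted sum = 1512
Unweighted mean = 1512 / 5 = 302.4
Weighted sum = 78794
Sum of weights = 220
Weighted mean = 78794 / 220 = 358.15455
Difference (weighted minus unweighted) = 55.754545

56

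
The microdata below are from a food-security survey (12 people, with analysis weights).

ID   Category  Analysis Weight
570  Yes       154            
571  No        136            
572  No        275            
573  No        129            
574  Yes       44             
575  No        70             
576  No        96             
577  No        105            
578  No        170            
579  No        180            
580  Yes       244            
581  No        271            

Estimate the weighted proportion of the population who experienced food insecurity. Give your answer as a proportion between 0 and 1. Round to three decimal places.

0.236

Sum of weights for 'Yes' = 154 + 44 + 244 = 442
Total weight = 154 + 136 + 275 + 129 + 44 + 70 + 96 + 105 + 170 + 180 + 244 + 271 = 1874
Weighted proportion = 442 / 1874 = 0.23585912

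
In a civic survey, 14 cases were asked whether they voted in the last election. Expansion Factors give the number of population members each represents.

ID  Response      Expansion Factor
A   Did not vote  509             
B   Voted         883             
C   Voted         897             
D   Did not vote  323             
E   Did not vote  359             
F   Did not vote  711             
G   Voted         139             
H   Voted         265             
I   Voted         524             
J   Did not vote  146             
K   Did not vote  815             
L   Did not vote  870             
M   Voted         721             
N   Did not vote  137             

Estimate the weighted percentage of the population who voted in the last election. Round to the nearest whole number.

Sum of weights for 'Voted' = 883 + 897 + 139 + 265 + 524 + 721 = 3429
Total weight = 7299
Weighted proportion = 3429 / 7299 = 0.46979038 → 46.979038%

47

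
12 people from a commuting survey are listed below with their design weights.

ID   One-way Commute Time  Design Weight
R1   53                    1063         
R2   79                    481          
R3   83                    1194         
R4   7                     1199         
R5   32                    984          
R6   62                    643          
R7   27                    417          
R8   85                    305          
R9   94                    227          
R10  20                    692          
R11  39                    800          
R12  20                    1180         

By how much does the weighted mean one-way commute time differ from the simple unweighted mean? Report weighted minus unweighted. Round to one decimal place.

-6.5

Unweighted sum = 53 + 79 + 83 + 7 + 32 + 62 + 27 + 85 + 94 + 20 + 39 + 20 = 601
Unweighted mean = 601 / 12 = 50.083333
Weighted sum = 53×1063 + 79×481 + 83×1194 + 7×1199 + 32×984 + 62×643 + 27×417 + 85×305 + 94×227 + 20×692 + 39×800 + 20×1180
  = 56339 + 37999 + 99102 + 8393 + 31488 + 39866 + 11259 + 25925 + 21338 + 13840 + 31200 + 23600 = 400349
Sum of weights = 1063 + 481 + 1194 + 1199 + 984 + 643 + 417 + 305 + 227 + 692 + 800 + 1180 = 9185
Weighted mean = 400349 / 9185 = 43.587262
Difference (weighted minus unweighted) = -6.4960715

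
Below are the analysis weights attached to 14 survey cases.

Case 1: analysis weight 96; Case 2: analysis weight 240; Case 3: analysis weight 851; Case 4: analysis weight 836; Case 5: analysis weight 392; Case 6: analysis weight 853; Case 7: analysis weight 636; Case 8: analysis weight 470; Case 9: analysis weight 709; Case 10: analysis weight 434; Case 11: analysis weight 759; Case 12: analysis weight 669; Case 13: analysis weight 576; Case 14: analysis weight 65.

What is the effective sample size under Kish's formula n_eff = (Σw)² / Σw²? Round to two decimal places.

11.40

Σ wᵢ = 7586
Σ wᵢ² = 5047262
n_eff = 7586² / 5047262 = 57547396 / 5047262 = 11.401706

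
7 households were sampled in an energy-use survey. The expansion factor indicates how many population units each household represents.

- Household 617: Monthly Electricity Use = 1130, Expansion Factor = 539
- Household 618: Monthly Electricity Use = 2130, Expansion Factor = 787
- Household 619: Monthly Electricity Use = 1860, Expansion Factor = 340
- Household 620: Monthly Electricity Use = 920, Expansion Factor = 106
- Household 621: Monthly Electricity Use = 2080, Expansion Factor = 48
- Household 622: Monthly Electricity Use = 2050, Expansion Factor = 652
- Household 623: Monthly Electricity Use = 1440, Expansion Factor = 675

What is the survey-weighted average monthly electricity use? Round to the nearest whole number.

Weighted sum = 1130×539 + 2130×787 + 1860×340 + 920×106 + 2080×48 + 2050×652 + 1440×675
  = 5423740
Sum of weights = 3147
Weighted mean = 5423740 / 3147 = 1723.4636

1723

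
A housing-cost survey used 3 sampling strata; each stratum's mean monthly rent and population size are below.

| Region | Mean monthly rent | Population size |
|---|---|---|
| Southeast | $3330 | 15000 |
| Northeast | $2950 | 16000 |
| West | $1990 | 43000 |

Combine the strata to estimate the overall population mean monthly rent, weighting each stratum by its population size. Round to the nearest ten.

Σ Nₕ·x̄ₕ = 182720000
Σ Nₕ = 15000 + 16000 + 43000 = 74000
Overall mean = 182720000 / 74000 = 2469.1892

2470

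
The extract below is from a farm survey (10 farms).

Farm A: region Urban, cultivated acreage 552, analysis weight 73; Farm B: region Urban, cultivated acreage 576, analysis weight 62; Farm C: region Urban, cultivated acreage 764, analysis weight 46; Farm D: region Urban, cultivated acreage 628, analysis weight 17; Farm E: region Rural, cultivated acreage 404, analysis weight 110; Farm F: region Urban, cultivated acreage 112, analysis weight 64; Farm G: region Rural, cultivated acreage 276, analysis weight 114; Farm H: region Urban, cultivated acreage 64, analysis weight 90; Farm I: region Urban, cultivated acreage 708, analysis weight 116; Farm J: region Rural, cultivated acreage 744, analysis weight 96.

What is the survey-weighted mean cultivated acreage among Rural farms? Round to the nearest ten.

460

Rural rows: E, G, J
Weighted sum = 404×110 + 276×114 + 744×96
  = 147328
Sum of weights = 110 + 114 + 96 = 320
Weighted mean = 147328 / 320 = 460.4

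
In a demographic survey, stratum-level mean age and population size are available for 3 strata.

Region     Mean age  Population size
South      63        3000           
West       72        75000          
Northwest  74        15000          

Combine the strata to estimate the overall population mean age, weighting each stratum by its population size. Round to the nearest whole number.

Σ Nₕ·x̄ₕ = 6699000
Σ Nₕ = 93000
Overall mean = 6699000 / 93000 = 72.032258

72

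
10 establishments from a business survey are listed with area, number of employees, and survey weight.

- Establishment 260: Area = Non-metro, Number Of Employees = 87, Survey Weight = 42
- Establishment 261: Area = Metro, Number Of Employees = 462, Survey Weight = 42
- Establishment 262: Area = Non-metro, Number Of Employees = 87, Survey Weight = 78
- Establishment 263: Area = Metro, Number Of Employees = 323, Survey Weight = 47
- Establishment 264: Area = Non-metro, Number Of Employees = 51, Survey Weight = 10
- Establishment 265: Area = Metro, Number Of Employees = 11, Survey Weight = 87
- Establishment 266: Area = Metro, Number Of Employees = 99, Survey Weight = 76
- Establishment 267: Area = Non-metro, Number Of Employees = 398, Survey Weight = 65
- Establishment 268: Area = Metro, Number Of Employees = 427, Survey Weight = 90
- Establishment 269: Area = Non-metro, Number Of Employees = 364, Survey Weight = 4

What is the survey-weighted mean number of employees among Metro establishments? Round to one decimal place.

Metro rows: 261, 263, 265, 266, 268
Weighted sum = 81496
Sum of weights = 42 + 47 + 87 + 76 + 90 = 342
Weighted mean = 81496 / 342 = 238.2924

238.3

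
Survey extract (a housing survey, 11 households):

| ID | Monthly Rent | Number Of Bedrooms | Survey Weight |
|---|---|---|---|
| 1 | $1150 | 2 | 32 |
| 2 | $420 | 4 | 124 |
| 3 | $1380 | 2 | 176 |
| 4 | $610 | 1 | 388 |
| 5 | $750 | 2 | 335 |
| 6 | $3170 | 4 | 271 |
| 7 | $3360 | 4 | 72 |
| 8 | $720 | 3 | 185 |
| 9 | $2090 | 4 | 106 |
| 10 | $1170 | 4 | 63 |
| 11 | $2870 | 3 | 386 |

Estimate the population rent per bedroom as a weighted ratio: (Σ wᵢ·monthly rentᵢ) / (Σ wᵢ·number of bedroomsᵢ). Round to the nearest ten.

600

Σ wᵢ·y = 3456950
Σ wᵢ·x = 2×32 + 4×124 + 2×176 + 1×388 + 2×335 + 4×271 + 4×72 + 3×185 + 4×106 + 4×63 + 3×386
  = 64 + 496 + 352 + 388 + 670 + 1084 + 288 + 555 + 424 + 252 + 1158 = 5731
Ratio = 3456950 / 5731 = 603.20188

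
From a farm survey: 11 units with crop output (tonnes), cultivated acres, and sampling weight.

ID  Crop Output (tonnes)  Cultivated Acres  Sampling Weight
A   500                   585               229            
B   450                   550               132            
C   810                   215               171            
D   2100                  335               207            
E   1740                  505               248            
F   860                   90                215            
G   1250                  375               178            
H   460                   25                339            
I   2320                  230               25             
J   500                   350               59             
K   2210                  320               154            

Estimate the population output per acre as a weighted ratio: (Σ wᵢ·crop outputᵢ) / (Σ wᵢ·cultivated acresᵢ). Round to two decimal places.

Σ wᵢ·y = 500×229 + 450×132 + 810×171 + 2100×207 + 1740×248 + 860×215 + 1250×178 + 460×339 + 2320×25 + 500×59 + 2210×154
  = 114500 + 59400 + 138510 + 434700 + 431520 + 184900 + 222500 + 155940 + 58000 + 29500 + 340340 = 2169810
Σ wᵢ·x = 585×229 + 550×132 + 215×171 + 335×207 + 505×248 + 90×215 + 375×178 + 25×339 + 230×25 + 350×59 + 320×154
  = 608170
Ratio = 2169810 / 608170 = 3.5677689

3.57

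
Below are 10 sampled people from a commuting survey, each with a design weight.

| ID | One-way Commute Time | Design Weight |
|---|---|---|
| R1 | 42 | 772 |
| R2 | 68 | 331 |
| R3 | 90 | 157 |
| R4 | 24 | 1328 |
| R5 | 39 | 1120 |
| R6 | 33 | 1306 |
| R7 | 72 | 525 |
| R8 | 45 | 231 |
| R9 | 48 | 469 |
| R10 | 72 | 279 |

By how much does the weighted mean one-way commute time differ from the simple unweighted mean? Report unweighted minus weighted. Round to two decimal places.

10.57

Unweighted sum = 42 + 68 + 90 + 24 + 39 + 33 + 72 + 45 + 48 + 72 = 533
Unweighted mean = 533 / 10 = 53.3
Weighted sum = 278507
Sum of weights = 772 + 331 + 157 + 1328 + 1120 + 1306 + 525 + 231 + 469 + 279 = 6518
Weighted mean = 278507 / 6518 = 42.728905
Difference (unweighted minus weighted) = 10.571095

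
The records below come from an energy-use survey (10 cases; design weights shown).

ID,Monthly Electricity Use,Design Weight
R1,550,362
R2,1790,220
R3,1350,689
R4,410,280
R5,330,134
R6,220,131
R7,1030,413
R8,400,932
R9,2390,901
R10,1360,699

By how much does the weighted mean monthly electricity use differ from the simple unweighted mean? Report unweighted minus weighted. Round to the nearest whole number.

Unweighted sum = 550 + 1790 + 1350 + 410 + 330 + 220 + 1030 + 400 + 2390 + 1360 = 9830
Unweighted mean = 9830 / 10 = 983
Weighted sum = 550×362 + 1790×220 + 1350×689 + 410×280 + 330×134 + 220×131 + 1030×413 + 400×932 + 2390×901 + 1360×699
  = 199100 + 393800 + 930150 + 114800 + 44220 + 28820 + 425390 + 372800 + 2153390 + 950640 = 5613110
Sum of weights = 4761
Weighted mean = 5613110 / 4761 = 1178.9771
Difference (unweighted minus weighted) = -195.97711

-196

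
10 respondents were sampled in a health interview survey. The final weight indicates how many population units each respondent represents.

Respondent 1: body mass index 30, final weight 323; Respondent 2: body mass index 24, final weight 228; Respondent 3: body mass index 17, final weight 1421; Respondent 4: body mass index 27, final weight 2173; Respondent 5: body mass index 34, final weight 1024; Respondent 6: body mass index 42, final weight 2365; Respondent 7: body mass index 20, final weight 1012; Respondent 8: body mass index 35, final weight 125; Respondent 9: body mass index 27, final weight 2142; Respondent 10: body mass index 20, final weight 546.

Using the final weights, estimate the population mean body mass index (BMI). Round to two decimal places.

28.66

Weighted sum = 30×323 + 24×228 + 17×1421 + 27×2173 + 34×1024 + 42×2365 + 20×1012 + 35×125 + 27×2142 + 20×546
  = 325505
Sum of weights = 323 + 228 + 1421 + 2173 + 1024 + 2365 + 1012 + 125 + 2142 + 546 = 11359
Weighted mean = 325505 / 11359 = 28.656132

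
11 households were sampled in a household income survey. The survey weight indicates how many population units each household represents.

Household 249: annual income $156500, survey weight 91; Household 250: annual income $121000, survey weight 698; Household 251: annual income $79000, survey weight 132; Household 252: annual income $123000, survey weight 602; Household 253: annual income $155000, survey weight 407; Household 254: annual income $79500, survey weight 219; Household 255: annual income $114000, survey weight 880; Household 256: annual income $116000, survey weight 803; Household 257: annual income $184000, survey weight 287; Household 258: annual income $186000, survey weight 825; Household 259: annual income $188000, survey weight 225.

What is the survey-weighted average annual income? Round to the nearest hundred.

Weighted sum = 705695000
Sum of weights = 91 + 698 + 132 + 602 + 407 + 219 + 880 + 803 + 287 + 825 + 225 = 5169
Weighted mean = 705695000 / 5169 = 136524.47

136500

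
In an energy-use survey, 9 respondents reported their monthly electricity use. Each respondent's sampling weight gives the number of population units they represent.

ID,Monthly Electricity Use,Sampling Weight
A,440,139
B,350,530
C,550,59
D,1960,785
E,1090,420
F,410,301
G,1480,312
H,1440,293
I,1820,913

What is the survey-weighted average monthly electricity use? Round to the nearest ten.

1320

Weighted sum = 440×139 + 350×530 + 550×59 + 1960×785 + 1090×420 + 410×301 + 1480×312 + 1440×293 + 1820×913
  = 4944260
Sum of weights = 139 + 530 + 59 + 785 + 420 + 301 + 312 + 293 + 913 = 3752
Weighted mean = 4944260 / 3752 = 1317.7665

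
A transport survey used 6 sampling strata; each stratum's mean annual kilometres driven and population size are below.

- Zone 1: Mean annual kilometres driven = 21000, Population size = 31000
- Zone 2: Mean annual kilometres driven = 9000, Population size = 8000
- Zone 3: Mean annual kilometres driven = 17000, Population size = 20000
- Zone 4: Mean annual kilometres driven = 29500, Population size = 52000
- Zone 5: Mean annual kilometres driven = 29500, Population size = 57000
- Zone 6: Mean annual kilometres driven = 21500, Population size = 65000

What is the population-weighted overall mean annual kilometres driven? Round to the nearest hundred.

Σ Nₕ·x̄ₕ = 21000×31000 + 9000×8000 + 17000×20000 + 29500×52000 + 29500×57000 + 21500×65000
  = 651000000 + 72000000 + 340000000 + 1534000000 + 1681500000 + 1397500000 = 5676000000
Σ Nₕ = 31000 + 8000 + 20000 + 52000 + 57000 + 65000 = 233000
Overall mean = 5676000000 / 233000 = 24360.515

24400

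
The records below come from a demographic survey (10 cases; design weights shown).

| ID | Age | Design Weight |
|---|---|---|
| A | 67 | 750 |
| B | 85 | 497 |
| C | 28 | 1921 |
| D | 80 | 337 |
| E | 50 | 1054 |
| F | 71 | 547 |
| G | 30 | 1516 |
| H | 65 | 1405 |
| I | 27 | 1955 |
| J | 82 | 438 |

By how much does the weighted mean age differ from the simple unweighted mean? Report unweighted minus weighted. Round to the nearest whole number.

Unweighted sum = 67 + 85 + 28 + 80 + 50 + 71 + 30 + 65 + 27 + 82 = 585
Unweighted mean = 585 / 10 = 58.5
Weighted sum = 67×750 + 85×497 + 28×1921 + 80×337 + 50×1054 + 71×547 + 30×1516 + 65×1405 + 27×1955 + 82×438
  = 490286
Sum of weights = 750 + 497 + 1921 + 337 + 1054 + 547 + 1516 + 1405 + 1955 + 438 = 10420
Weighted mean = 490286 / 10420 = 47.052399
Difference (unweighted minus weighted) = 11.447601

11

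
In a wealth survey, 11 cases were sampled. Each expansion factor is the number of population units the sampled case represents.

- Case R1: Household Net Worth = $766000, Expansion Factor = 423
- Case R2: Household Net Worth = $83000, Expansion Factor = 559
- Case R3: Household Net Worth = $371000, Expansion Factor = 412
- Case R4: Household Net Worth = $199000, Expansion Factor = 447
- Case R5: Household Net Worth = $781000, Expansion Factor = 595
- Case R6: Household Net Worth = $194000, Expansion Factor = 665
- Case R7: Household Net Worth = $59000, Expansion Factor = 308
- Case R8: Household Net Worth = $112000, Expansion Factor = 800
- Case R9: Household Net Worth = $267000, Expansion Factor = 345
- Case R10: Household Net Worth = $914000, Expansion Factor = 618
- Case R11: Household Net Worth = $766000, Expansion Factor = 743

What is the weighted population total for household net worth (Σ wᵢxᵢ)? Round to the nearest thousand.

Weighted total = 766000×423 + 83000×559 + 371000×412 + 199000×447 + 781000×595 + 194000×665 + 59000×308 + 112000×800 + 267000×345 + 914000×618 + 766000×743
  = 324018000 + 46397000 + 152852000 + 88953000 + 464695000 + 129010000 + 18172000 + 89600000 + 92115000 + 564852000 + 569138000 = 2539802000

2539802000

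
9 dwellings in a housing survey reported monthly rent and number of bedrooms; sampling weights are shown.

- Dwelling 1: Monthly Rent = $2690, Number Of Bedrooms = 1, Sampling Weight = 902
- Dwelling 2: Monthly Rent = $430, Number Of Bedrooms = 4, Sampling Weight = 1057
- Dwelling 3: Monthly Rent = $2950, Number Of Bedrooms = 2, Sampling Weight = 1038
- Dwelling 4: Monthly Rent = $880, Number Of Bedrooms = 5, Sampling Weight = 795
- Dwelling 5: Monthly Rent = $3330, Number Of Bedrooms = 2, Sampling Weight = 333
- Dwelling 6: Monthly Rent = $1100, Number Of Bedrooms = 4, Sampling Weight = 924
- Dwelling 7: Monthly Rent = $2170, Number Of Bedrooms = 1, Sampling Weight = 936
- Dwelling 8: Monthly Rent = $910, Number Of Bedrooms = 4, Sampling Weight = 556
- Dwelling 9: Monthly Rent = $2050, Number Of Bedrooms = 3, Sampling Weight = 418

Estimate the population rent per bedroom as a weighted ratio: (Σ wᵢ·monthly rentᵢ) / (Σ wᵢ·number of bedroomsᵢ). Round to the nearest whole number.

Σ wᵢ·y = 12161860
Σ wᵢ·x = 1×902 + 4×1057 + 2×1038 + 5×795 + 2×333 + 4×924 + 1×936 + 4×556 + 3×418
  = 902 + 4228 + 2076 + 3975 + 666 + 3696 + 936 + 2224 + 1254 = 19957
Ratio = 12161860 / 19957 = 609.40322

609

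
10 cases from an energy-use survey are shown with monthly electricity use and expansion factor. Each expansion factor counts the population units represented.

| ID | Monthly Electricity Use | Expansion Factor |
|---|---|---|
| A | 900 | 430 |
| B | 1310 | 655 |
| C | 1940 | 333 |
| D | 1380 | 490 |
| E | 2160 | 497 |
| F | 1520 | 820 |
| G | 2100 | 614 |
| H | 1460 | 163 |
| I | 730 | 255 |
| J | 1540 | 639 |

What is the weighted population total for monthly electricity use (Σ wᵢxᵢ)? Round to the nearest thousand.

7585000

Weighted total = 900×430 + 1310×655 + 1940×333 + 1380×490 + 2160×497 + 1520×820 + 2100×614 + 1460×163 + 730×255 + 1540×639
  = 387000 + 858050 + 646020 + 676200 + 1073520 + 1246400 + 1289400 + 237980 + 186150 + 984060 = 7584780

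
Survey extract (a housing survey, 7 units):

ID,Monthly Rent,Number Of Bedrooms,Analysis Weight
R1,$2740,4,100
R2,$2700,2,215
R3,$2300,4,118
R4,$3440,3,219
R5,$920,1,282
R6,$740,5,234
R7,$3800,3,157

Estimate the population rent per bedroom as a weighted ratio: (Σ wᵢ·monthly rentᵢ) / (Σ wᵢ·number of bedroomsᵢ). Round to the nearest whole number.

Σ wᵢ·y = 2908460
Σ wᵢ·x = 3882
Ratio = 2908460 / 3882 = 749.2169

749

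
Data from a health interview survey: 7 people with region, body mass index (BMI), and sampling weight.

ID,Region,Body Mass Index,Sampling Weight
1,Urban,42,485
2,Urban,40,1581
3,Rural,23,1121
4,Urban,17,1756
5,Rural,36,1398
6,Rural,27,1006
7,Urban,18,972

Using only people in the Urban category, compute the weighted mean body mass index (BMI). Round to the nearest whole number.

27

Urban rows: 1, 2, 4, 7
Weighted sum = 42×485 + 40×1581 + 17×1756 + 18×972
  = 20370 + 63240 + 29852 + 17496 = 130958
Sum of weights = 485 + 1581 + 1756 + 972 = 4794
Weighted mean = 130958 / 4794 = 27.317063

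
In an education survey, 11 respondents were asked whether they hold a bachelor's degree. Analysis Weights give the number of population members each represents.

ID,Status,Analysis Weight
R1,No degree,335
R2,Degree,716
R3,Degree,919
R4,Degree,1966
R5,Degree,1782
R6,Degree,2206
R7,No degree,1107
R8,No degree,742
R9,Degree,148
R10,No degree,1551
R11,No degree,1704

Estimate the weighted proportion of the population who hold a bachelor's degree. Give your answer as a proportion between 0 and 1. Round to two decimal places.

Sum of weights for 'Degree' = 716 + 919 + 1966 + 1782 + 2206 + 148 = 7737
Total weight = 13176
Weighted proportion = 7737 / 13176 = 0.58720401

0.59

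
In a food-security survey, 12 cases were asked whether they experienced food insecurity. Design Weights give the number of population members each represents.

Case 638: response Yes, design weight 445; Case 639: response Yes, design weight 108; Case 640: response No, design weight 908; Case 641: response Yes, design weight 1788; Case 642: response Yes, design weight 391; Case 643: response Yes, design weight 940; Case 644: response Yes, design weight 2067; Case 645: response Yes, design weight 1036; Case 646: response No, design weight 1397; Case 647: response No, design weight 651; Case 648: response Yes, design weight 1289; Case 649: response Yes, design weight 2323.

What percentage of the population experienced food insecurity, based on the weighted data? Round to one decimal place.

77.8

Sum of weights for 'Yes' = 445 + 108 + 1788 + 391 + 940 + 2067 + 1036 + 1289 + 2323 = 10387
Total weight = 445 + 108 + 908 + 1788 + 391 + 940 + 2067 + 1036 + 1397 + 651 + 1289 + 2323 = 13343
Weighted proportion = 10387 / 13343 = 0.77846062 → 77.846062%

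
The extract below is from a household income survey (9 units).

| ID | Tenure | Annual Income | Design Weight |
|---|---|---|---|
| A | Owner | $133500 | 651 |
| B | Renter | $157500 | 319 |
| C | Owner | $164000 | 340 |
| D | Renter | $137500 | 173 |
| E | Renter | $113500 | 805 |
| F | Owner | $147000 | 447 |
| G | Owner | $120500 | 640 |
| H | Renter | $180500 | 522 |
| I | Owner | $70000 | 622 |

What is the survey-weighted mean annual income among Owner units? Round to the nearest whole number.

Owner rows: A, C, F, G, I
Weighted sum = 329037500
Sum of weights = 651 + 340 + 447 + 640 + 622 = 2700
Weighted mean = 329037500 / 2700 = 121865.74

121866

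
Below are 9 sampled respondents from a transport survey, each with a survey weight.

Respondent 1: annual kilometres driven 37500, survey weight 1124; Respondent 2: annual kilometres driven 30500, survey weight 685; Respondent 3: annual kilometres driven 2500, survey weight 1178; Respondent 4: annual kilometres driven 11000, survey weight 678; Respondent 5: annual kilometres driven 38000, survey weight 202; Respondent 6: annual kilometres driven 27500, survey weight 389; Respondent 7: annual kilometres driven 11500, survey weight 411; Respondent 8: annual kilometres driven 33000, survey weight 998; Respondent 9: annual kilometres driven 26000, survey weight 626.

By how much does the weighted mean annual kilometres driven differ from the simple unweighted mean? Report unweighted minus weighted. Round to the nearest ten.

Unweighted sum = 37500 + 30500 + 2500 + 11000 + 38000 + 27500 + 11500 + 33000 + 26000 = 217500
Unweighted mean = 217500 / 9 = 24166.667
Weighted sum = 37500×1124 + 30500×685 + 2500×1178 + 11000×678 + 38000×202 + 27500×389 + 11500×411 + 33000×998 + 26000×626
  = 42150000 + 20892500 + 2945000 + 7458000 + 7676000 + 10697500 + 4726500 + 32934000 + 16276000 = 145755500
Sum of weights = 6291
Weighted mean = 145755500 / 6291 = 23168.892
Difference (unweighted minus weighted) = 997.7746

1000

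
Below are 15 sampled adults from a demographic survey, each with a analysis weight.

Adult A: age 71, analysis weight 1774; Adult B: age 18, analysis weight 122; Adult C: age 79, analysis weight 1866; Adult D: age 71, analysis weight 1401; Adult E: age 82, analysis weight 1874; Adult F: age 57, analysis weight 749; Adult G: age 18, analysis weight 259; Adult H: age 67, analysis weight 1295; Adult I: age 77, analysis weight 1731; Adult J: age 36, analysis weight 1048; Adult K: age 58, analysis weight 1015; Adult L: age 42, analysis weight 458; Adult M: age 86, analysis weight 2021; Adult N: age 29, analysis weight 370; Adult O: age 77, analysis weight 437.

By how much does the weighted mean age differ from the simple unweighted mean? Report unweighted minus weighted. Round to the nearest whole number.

Unweighted sum = 868
Unweighted mean = 868 / 15 = 57.866667
Weighted sum = 1130129
Sum of weights = 16420
Weighted mean = 1130129 / 16420 = 68.82637
Difference (unweighted minus weighted) = -10.959704

-11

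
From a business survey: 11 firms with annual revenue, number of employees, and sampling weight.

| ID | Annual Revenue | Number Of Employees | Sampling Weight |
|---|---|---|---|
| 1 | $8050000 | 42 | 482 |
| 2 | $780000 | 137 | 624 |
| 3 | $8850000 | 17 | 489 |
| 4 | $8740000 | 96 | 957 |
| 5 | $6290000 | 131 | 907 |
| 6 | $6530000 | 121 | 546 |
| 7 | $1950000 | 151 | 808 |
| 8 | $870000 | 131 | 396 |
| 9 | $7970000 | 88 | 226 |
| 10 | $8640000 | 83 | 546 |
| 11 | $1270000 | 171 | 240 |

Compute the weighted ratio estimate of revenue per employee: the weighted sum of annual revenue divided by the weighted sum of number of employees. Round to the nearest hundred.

52300

Σ wᵢ·y = 35072640000
Σ wᵢ·x = 42×482 + 137×624 + 17×489 + 96×957 + 131×907 + 121×546 + 151×808 + 131×396 + 88×226 + 83×546 + 171×240
  = 20244 + 85488 + 8313 + 91872 + 118817 + 66066 + 122008 + 51876 + 19888 + 45318 + 41040 = 670930
Ratio = 35072640000 / 670930 = 52274.664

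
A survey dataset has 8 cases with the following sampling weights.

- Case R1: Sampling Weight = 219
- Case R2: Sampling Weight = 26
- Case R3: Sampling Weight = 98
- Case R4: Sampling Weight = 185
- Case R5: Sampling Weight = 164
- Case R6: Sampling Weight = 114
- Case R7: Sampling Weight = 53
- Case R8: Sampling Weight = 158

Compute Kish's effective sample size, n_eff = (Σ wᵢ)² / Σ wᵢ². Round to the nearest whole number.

6

Σ wᵢ = 1017
Σ wᵢ² = 47961 + 676 + 9604 + 34225 + 26896 + 12996 + 2809 + 24964 = 160131
n_eff = 1017² / 160131 = 1034289 / 160131 = 6.4590179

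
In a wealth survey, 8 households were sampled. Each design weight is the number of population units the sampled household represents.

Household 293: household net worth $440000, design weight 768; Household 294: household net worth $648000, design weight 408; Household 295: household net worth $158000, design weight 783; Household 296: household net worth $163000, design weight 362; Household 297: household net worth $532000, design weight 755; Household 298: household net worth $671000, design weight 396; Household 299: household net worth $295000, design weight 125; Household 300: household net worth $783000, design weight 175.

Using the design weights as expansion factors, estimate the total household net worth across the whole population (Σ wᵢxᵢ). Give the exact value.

Weighted total = 1626300000

1626300000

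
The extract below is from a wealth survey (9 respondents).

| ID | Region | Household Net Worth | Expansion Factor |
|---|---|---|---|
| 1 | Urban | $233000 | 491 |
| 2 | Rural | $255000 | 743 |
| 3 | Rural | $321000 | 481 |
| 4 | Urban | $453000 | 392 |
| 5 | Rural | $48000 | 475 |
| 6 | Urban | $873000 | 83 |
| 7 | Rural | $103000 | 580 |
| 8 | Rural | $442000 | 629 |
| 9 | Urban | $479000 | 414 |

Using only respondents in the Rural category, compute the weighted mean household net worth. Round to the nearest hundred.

Rural rows: 2, 3, 5, 7, 8
Weighted sum = 255000×743 + 321000×481 + 48000×475 + 103000×580 + 442000×629
  = 189465000 + 154401000 + 22800000 + 59740000 + 278018000 = 704424000
Sum of weights = 743 + 481 + 475 + 580 + 629 = 2908
Weighted mean = 704424000 / 2908 = 242236.59

242200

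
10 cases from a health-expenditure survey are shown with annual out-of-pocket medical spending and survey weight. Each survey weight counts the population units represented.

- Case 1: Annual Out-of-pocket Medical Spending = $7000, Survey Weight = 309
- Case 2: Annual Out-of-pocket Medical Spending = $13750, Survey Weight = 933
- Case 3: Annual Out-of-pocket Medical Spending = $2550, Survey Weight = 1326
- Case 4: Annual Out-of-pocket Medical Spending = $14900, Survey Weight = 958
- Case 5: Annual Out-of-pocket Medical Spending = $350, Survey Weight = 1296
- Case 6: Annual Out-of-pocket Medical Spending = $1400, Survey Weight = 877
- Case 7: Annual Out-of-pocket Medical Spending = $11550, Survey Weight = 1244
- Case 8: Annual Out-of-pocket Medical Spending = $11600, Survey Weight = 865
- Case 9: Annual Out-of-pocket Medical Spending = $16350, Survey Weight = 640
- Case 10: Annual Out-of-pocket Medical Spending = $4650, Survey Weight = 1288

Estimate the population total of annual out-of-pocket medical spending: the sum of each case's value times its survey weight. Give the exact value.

Weighted total = 7000×309 + 13750×933 + 2550×1326 + 14900×958 + 350×1296 + 1400×877 + 11550×1244 + 11600×865 + 16350×640 + 4650×1288
  = 2163000 + 12828750 + 3381300 + 14274200 + 453600 + 1227800 + 14368200 + 10034000 + 10464000 + 5989200 = 75184050

75184050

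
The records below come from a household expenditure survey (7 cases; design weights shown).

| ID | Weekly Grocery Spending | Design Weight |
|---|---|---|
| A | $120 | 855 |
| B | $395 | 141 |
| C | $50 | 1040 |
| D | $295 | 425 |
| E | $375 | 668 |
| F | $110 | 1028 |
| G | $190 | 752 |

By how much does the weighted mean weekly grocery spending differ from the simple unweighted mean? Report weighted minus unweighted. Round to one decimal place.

Unweighted sum = 120 + 395 + 50 + 295 + 375 + 110 + 190 = 1535
Unweighted mean = 1535 / 7 = 219.28571
Weighted sum = 120×855 + 395×141 + 50×1040 + 295×425 + 375×668 + 110×1028 + 190×752
  = 102600 + 55695 + 52000 + 125375 + 250500 + 113080 + 142880 = 842130
Sum of weights = 855 + 141 + 1040 + 425 + 668 + 1028 + 752 = 4909
Weighted mean = 842130 / 4909 = 171.54818
Difference (weighted minus unweighted) = -47.737537

-47.7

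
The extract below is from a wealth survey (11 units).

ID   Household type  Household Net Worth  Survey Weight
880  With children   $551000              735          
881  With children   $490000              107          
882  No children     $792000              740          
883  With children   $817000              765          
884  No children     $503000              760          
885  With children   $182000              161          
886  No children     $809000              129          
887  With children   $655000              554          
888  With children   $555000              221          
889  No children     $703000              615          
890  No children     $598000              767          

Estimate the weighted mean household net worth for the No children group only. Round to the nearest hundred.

652200

No children rows: 882, 884, 886, 889, 890
Weighted sum = 792000×740 + 503000×760 + 809000×129 + 703000×615 + 598000×767
  = 586080000 + 382280000 + 104361000 + 432345000 + 458666000 = 1963732000
Sum of weights = 740 + 760 + 129 + 615 + 767 = 3011
Weighted mean = 1963732000 / 3011 = 652185.98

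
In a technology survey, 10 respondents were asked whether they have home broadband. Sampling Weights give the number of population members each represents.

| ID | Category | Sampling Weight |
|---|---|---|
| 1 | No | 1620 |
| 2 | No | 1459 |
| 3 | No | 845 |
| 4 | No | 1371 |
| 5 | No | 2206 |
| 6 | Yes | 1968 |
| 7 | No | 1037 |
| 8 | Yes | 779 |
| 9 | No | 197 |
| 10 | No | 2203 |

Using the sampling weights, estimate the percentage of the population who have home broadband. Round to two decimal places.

20.07

Sum of weights for 'Yes' = 1968 + 779 = 2747
Total weight = 13685
Weighted proportion = 2747 / 13685 = 0.20073073 → 20.073073%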